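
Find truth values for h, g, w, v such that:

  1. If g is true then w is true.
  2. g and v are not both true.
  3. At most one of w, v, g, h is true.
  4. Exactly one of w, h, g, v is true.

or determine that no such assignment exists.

h=F, g=F, w=T, v=F

  (1) g=F ⇒ w: vacuous ✓
  (2) g=F, v=F — not both ✓
  (3) {w, v, g, h}: 1 true — at most one ✓
  (4) {w, h, g, v}: 1 true — exactly one ✓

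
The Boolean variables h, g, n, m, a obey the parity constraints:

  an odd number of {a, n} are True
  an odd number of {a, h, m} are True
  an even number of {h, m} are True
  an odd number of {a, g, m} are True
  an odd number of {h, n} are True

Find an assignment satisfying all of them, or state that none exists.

h = True; g = True; n = False; m = True; a = True

{a, n}: 1 true → odd ✓
{a, h, m}: 3 true → odd ✓
{h, m}: 2 true → even ✓
{a, g, m}: 3 true → odd ✓
{h, n}: 1 true → odd ✓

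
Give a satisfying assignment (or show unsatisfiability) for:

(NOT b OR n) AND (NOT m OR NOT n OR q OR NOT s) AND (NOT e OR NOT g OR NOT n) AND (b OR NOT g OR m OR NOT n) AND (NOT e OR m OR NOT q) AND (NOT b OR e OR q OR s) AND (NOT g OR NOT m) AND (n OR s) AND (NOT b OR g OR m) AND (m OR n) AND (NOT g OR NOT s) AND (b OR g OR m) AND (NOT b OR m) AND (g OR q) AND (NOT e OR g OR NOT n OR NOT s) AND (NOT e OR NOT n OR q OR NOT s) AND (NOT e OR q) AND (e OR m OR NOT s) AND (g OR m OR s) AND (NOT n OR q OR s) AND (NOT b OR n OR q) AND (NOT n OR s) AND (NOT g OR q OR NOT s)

Try m = False:
  (m OR n) forces n = True.
  (NOT b OR m) forces b = False.
  (b OR NOT g OR m OR NOT n) forces g = False.
  clause (b OR g OR m) is falsified — backtrack.
So m = True.
  then (NOT g OR NOT m) forces g = False.
  then (g OR q) forces q = True.
Set n = False.
  then (NOT b OR n) forces b = False.
  then (n OR s) forces s = True.
Set e = False.
All clauses satisfied.

m=T; q=T; g=F; n=F; s=T; b=F; e=F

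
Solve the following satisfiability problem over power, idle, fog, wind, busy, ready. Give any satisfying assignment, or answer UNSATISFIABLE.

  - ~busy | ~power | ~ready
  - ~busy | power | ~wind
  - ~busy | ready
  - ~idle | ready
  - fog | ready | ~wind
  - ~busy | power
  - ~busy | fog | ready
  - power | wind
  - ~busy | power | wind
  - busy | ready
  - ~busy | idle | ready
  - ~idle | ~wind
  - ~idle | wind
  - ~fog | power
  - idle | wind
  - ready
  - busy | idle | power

Unit clause (ready) forces ready = True.
Try power = False:
  (~busy | power) forces busy = False.
  (power | wind) forces wind = True.
  (~idle | ~wind) forces idle = False.
  clause (busy | idle | power) is falsified — backtrack.
So power = True.
  then (~busy | ~power | ~ready) forces busy = False.
Set idle = False.
  then (idle | wind) forces wind = True.
Set fog = True.
All clauses satisfied.

power=T; idle=F; fog=T; wind=T; busy=F; ready=T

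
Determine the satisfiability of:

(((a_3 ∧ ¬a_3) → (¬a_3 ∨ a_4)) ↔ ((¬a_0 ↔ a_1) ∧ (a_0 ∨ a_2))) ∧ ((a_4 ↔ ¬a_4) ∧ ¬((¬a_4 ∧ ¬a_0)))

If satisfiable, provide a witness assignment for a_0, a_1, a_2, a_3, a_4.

No satisfying assignment exists.

The conjunct a_4 ↔ ¬a_4 is unsatisfiable on its own:
  a_4=F: evaluates to False.
  a_4=T: evaluates to False.
So the whole conjunction is unsatisfiable.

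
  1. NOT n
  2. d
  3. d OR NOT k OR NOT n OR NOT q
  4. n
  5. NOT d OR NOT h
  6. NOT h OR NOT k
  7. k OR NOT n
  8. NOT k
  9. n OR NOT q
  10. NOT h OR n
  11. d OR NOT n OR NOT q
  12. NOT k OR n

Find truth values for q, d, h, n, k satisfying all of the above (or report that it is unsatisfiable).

Case n = True:
  Clause (NOT n) is falsified — contradiction.
Case n = False:
  Clause (n) is falsified — contradiction.
Both cases fail, so the formula is unsatisfiable.

UNSATISFIABLE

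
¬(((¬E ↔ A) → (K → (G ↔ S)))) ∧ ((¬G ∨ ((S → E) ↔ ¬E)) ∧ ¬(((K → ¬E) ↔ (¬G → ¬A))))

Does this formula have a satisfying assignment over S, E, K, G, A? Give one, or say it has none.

S=T, E=T, K=T, G=F, A=F

  ¬(((¬E ↔ A) → (K → (G ↔ S)))) = True
    (¬E ↔ A) → (K → (G ↔ S)) = False
      ¬E ↔ A = True
        ¬E = False
      K → (G ↔ S) = False
        G ↔ S = False
  (¬G ∨ ((S → E) ↔ ¬E)) ∧ ¬(((K → ¬E) ↔ (¬G → ¬A))) = True
    ¬G ∨ ((S → E) ↔ ¬E) = True
      ¬G = True
      (S → E) ↔ ¬E = False
        S → E = True
        ¬E = False
    ¬(((K → ¬E) ↔ (¬G → ¬A))) = True
      (K → ¬E) ↔ (¬G → ¬A) = False
        K → ¬E = False
          ¬E = False
        ¬G → ¬A = True
          ¬G = True
          ¬A = True
Both conjuncts True, so the formula holds.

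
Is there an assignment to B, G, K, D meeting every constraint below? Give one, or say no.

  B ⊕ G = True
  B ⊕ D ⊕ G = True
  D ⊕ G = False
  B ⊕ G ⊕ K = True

B = True; G = False; K = False; D = False

B ⊕ G = T ⊕ F = True ✓
B ⊕ D ⊕ G = T ⊕ F ⊕ F = True ✓
D ⊕ G = F ⊕ F = False ✓
B ⊕ G ⊕ K = T ⊕ F ⊕ F = True ✓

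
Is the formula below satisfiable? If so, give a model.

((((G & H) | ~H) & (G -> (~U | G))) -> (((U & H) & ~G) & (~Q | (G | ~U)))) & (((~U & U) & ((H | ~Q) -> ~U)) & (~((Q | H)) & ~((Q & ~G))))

Case U = True: the conjunct ~U is False.
Case U = False: the conjunct U is False.
Both cases fail — unsatisfiable.

The formula is unsatisfiable.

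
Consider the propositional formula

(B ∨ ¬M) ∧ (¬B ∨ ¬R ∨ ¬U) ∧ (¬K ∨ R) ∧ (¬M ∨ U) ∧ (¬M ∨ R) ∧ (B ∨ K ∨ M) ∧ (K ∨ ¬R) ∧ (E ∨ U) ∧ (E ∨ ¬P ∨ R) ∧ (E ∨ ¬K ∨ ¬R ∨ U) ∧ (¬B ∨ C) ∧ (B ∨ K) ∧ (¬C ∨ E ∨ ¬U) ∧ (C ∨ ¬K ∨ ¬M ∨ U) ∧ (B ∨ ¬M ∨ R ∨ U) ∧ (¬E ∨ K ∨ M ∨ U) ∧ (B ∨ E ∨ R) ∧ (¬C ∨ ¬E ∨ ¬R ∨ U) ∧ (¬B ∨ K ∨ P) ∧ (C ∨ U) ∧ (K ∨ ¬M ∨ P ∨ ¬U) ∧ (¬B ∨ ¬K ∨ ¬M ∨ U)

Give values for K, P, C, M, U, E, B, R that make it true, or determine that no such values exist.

Set K = True.
  then (¬K ∨ R) forces R = True.
Set P = True.
Set C = True.
Try M = True:
  (B ∨ ¬M) forces B = True.
  (¬B ∨ ¬R ∨ ¬U) forces U = False.
  clause (¬M ∨ U) is falsified — backtrack.
So M = False.
Try U = False:
  (E ∨ U) forces E = True.
  clause (¬C ∨ ¬E ∨ ¬R ∨ U) is falsified — backtrack.
So U = True.
  then (¬B ∨ ¬R ∨ ¬U) forces B = False.
  then (¬C ∨ E ∨ ¬U) forces E = True.
All clauses satisfied.

K=T; P=T; C=T; M=F; U=T; E=T; B=F; R=T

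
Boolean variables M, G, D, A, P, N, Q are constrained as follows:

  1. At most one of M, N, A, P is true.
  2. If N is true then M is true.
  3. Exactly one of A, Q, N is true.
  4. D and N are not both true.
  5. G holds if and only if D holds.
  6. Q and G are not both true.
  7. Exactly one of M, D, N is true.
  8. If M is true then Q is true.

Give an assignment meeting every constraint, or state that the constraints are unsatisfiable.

M = True; G = False; D = False; A = False; P = False; N = False; Q = True

  (1) {M, N, A, P}: 1 true — at most one ✓
  (2) N=F ⇒ M: vacuous ✓
  (3) {A, Q, N}: 1 true — exactly one ✓
  (4) D=F, N=F — not both ✓
  (5) G=F, D=F — same ✓
  (6) Q=T, G=F — not both ✓
  (7) {M, D, N}: 1 true — exactly one ✓
  (8) M=T ⇒ Q: T ✓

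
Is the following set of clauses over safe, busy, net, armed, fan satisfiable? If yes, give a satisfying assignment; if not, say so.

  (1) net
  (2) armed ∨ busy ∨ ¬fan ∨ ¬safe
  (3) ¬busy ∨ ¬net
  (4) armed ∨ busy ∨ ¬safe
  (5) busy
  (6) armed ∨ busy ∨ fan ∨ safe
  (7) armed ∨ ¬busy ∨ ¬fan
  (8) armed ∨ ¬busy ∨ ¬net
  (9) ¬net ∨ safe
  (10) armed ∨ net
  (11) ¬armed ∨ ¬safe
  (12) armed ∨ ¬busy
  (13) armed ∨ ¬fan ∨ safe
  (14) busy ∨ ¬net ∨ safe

Case busy = True:
  (net) forces net = True.
  Clause (¬busy ∨ ¬net) is falsified — contradiction.
Case busy = False:
  Clause (busy) is falsified — contradiction.
Both cases fail, so the formula is unsatisfiable.

No satisfying assignment exists.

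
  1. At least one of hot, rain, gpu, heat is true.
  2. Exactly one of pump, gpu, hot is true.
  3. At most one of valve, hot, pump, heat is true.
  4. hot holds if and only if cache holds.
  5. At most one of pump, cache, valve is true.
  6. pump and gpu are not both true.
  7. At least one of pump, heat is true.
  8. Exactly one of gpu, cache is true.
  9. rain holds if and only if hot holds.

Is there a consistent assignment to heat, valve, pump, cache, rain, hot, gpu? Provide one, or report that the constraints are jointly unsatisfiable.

heat = True, valve = False, pump = False, cache = False, rain = False, hot = False, gpu = True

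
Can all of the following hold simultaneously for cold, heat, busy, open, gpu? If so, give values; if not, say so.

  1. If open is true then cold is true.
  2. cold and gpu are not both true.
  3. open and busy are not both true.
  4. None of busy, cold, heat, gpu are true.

cold = False; heat = False; busy = False; open = False; gpu = False

  (1) open=F ⇒ cold: vacuous ✓
  (2) cold=F, gpu=F — not both ✓
  (3) open=F, busy=F — not both ✓
  (4) {busy, cold, heat, gpu}: 0 true — none ✓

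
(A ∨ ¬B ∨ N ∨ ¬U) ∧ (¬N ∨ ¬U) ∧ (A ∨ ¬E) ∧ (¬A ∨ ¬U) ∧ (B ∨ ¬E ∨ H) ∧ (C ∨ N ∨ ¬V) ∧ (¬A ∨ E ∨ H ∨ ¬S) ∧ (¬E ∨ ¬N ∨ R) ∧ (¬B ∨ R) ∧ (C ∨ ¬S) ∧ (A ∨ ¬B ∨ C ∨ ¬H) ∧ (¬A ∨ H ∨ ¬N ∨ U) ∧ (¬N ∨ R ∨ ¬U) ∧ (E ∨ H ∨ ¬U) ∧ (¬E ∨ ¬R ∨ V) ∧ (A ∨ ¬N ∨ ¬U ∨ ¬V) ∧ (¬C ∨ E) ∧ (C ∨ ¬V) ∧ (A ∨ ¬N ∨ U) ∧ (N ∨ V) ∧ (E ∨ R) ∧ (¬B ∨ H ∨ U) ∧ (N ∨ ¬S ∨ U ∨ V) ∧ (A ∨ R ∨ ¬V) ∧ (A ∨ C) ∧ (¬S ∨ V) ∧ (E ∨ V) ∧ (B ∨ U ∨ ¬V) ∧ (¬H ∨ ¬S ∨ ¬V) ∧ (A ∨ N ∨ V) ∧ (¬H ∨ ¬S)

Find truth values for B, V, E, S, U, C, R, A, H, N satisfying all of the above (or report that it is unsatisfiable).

B=T, V=T, E=T, S=F, U=F, C=T, R=T, A=T, H=T, N=F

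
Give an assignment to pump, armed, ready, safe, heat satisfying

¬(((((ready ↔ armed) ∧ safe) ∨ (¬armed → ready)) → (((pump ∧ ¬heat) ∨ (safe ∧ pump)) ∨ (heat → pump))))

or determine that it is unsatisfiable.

pump=F; armed=F; ready=F; safe=T; heat=T

  ¬(((((ready ↔ armed) ∧ safe) ∨ (¬armed → ready)) → (((pump ∧ ¬heat) ∨ (safe ∧ pump)) ∨ (heat → pump)))) = True
    (((ready ↔ armed) ∧ safe) ∨ (¬armed → ready)) → (((pump ∧ ¬heat) ∨ (safe ∧ pump)) ∨ (heat → pump)) = False
      ((ready ↔ armed) ∧ safe) ∨ (¬armed → ready) = True
        (ready ↔ armed) ∧ safe = True
          ready ↔ armed = True
        ¬armed → ready = False
          ¬armed = True
      ((pump ∧ ¬heat) ∨ (safe ∧ pump)) ∨ (heat → pump) = False
        (pump ∧ ¬heat) ∨ (safe ∧ pump) = False
          pump ∧ ¬heat = False
            ¬heat = False
          safe ∧ pump = False
        heat → pump = False
The formula evaluates to True.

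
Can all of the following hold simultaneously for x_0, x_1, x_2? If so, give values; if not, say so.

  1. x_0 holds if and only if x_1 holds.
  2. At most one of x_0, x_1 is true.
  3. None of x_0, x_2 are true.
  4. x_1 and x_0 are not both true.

x_0 = False, x_1 = False, x_2 = False

  (1) x_0=F, x_1=F — same ✓
  (2) {x_0, x_1}: 0 true — at most one ✓
  (3) {x_0, x_2}: 0 true — none ✓
  (4) x_1=F, x_0=F — not both ✓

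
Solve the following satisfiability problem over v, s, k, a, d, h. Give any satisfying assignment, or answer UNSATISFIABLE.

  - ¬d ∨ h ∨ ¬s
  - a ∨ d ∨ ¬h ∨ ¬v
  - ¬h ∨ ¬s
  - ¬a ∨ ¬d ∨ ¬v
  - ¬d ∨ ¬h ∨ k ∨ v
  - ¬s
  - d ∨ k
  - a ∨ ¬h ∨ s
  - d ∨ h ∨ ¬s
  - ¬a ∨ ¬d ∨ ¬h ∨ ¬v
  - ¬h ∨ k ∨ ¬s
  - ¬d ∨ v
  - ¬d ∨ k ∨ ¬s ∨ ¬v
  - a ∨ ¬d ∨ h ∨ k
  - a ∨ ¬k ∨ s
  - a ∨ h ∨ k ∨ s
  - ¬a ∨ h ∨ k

Unit clause (¬s) forces s = False.
Set v = False.
  then (¬d ∨ v) forces d = False.
  then (d ∨ k) forces k = True.
  then (a ∨ ¬k ∨ s) forces a = True.
Set h = True.
All clauses satisfied.

v = False; s = False; k = True; a = True; d = False; h = True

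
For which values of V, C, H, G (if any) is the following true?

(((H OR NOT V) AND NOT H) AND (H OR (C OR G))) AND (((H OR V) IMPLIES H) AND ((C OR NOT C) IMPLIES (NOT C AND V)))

The formula is unsatisfiable.

Case C = True: the conjunct (C OR NOT C) IMPLIES (NOT C AND V) becomes (True OR False) IMPLIES (False AND V) = False.
Case C = False: the formula simplifies to (((H OR NOT V) AND NOT H) AND (H OR G)) AND (((H OR V) IMPLIES H) AND V).
  H = True: the conjunct NOT H is False.
  H = False: simplifies to (NOT V AND G) AND (NOT V AND V).
    V = True: the conjunct NOT V is False.
    V = False: the conjunct V is False.
Both cases fail — unsatisfiable.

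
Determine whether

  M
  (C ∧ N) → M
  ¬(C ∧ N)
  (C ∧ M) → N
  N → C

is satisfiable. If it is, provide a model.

Unit clause (M) forces M = True.
Try C = True:
  (¬C ∨ ¬M ∨ N) forces N = True.
  clause (¬C ∨ ¬N) is falsified — backtrack.
So C = False.
  then (C ∨ ¬N) forces N = False.
Check each clause:
  (M): M holds.
  (¬C ∨ M ∨ ¬N): ¬C holds.
  (C ∨ ¬N): ¬N holds.
  (¬C ∨ ¬M ∨ N): ¬C holds.
  (¬C ∨ ¬N): ¬C holds.
All clauses satisfied.

C=F; M=T; N=F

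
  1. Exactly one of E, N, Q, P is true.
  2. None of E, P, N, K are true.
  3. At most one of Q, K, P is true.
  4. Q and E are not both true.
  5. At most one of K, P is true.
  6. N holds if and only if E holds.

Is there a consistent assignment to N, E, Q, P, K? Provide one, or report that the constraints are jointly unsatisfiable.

N = False, E = False, Q = True, P = False, K = False

  (1) {E, N, Q, P}: 1 true — exactly one ✓
  (2) {E, P, N, K}: 0 true — none ✓
  (3) {Q, K, P}: 1 true — at most one ✓
  (4) Q=T, E=F — not both ✓
  (5) {K, P}: 0 true — at most one ✓
  (6) N=F, E=F — same ✓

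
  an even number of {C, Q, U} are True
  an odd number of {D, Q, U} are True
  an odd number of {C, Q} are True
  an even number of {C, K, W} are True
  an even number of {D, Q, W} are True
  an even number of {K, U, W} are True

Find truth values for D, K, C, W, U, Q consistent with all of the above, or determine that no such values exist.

D=F; K=T; C=T; W=F; U=T; Q=F

{C, Q, U}: 2 true → even ✓
{D, Q, U}: 1 true → odd ✓
{C, Q}: 1 true → odd ✓
{C, K, W}: 2 true → even ✓
{D, Q, W}: 0 true → even ✓
{K, U, W}: 2 true → even ✓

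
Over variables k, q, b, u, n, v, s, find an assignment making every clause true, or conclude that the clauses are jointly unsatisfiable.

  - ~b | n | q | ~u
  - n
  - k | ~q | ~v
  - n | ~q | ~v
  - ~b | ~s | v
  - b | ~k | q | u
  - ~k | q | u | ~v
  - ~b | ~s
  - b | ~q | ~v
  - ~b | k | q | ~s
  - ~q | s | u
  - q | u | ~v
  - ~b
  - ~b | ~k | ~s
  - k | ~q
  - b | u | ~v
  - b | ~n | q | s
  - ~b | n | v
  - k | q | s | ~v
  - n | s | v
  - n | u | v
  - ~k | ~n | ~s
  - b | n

Unit clause (n) forces n = True.
Unit clause (~b) forces b = False.
Set k = False.
  then (k | ~q) forces q = False.
  then (b | ~n | q | s) forces s = True.
Set u = False.
  then (q | u | ~v) forces v = False.
All clauses satisfied.

k: False, q: False, b: False, u: False, n: True, v: False, s: True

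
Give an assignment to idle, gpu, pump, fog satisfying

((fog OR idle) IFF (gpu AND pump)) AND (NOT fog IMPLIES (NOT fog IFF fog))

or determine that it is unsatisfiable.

idle=T; gpu=T; pump=T; fog=T

  (fog OR idle) IFF (gpu AND pump) = True
    fog OR idle = True
    gpu AND pump = True
  NOT fog IMPLIES (NOT fog IFF fog) = True
    NOT fog = False
    NOT fog IFF fog = False
      NOT fog = False
Both conjuncts True, so the formula holds.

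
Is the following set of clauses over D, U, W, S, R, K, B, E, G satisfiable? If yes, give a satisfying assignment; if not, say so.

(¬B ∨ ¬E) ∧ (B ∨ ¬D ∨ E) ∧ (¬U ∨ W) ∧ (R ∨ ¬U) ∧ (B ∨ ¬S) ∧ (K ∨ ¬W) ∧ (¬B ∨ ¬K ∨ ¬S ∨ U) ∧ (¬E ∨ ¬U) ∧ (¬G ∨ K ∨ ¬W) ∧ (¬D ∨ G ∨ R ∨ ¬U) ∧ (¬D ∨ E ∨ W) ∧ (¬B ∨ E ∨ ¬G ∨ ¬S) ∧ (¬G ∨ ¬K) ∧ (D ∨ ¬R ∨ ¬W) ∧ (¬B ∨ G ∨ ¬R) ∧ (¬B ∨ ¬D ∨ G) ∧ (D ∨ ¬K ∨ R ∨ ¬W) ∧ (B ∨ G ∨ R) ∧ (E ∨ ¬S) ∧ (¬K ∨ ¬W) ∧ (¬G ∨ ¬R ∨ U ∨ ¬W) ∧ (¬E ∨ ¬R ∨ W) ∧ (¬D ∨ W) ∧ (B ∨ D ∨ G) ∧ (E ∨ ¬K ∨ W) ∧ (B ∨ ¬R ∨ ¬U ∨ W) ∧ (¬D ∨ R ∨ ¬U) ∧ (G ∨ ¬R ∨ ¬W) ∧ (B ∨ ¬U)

Try D = True:
  (¬D ∨ W) forces W = True.
  (K ∨ ¬W) forces K = True.
  clause (¬K ∨ ¬W) is falsified — backtrack.
So D = False.
Set U = False.
Try W = True:
  (K ∨ ¬W) forces K = True.
  clause (¬K ∨ ¬W) is falsified — backtrack.
So W = False.
Set S = False.
Set R = True.
  then (¬E ∨ ¬R ∨ W) forces E = False.
  then (E ∨ ¬K ∨ W) forces K = False.
Set B = True.
  then (¬B ∨ G ∨ ¬R) forces G = True.
All clauses satisfied.

D: False, U: False, W: False, S: False, R: True, K: False, B: True, E: False, G: True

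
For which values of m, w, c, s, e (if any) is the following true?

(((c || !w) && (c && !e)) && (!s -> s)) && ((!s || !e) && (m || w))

m=T, w=F, c=T, s=T, e=F

  ((c || !w) && (c && !e)) && (!s -> s) = True
    (c || !w) && (c && !e) = True
      c || !w = True
        !w = True
      c && !e = True
        !e = True
    !s -> s = True
      !s = False
  (!s || !e) && (m || w) = True
    !s || !e = True
      !s = False
      !e = True
    m || w = True
Both conjuncts True, so the formula holds.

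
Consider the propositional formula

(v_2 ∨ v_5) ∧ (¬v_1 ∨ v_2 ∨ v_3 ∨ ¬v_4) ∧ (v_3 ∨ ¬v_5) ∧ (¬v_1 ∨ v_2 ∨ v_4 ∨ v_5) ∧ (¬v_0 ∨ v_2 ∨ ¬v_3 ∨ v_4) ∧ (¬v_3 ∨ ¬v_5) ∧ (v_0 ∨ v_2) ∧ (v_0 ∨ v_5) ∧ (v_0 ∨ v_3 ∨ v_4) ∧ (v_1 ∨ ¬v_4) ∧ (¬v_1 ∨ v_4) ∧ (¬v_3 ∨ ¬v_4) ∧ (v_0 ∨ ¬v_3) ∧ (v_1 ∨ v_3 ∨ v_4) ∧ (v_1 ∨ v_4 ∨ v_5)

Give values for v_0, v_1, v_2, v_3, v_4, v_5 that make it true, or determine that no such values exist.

v_0=T, v_1=T, v_2=T, v_3=F, v_4=T, v_5=F

Try v_0 = False:
  (v_0 ∨ v_2) forces v_2 = True.
  (v_0 ∨ v_5) forces v_5 = True.
  (v_3 ∨ ¬v_5) forces v_3 = True.
  clause (¬v_3 ∨ ¬v_5) is falsified — backtrack.
So v_0 = True.
Try v_1 = False:
  (v_1 ∨ ¬v_4) forces v_4 = False.
  (v_1 ∨ v_3 ∨ v_4) forces v_3 = True.
  (¬v_0 ∨ v_2 ∨ ¬v_3 ∨ v_4) forces v_2 = True.
  (¬v_3 ∨ ¬v_5) forces v_5 = False.
  clause (v_1 ∨ v_4 ∨ v_5) is falsified — backtrack.
So v_1 = True.
  then (¬v_1 ∨ v_4) forces v_4 = True.
  then (¬v_3 ∨ ¬v_4) forces v_3 = False.
  then (¬v_1 ∨ v_2 ∨ v_3 ∨ ¬v_4) forces v_2 = True.
  then (v_3 ∨ ¬v_5) forces v_5 = False.
All clauses satisfied.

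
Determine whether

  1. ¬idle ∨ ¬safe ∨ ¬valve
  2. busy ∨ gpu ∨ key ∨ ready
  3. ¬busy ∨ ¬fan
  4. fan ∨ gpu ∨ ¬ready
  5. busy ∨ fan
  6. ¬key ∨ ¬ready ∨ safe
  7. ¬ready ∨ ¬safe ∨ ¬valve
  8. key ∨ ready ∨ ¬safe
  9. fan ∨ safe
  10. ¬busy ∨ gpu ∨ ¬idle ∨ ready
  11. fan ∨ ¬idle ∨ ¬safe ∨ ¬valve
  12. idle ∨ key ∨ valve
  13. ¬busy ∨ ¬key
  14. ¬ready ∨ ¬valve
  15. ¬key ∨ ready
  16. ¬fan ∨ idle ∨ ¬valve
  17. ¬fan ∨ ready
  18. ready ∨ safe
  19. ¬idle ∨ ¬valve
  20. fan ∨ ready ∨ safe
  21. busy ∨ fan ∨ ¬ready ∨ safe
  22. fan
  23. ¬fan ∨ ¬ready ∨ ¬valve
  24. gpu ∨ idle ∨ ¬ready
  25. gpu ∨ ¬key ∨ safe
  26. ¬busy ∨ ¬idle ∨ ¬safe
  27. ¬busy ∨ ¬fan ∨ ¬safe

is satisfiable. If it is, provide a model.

valve = False, gpu = False, fan = True, busy = False, ready = True, idle = True, key = True, safe = True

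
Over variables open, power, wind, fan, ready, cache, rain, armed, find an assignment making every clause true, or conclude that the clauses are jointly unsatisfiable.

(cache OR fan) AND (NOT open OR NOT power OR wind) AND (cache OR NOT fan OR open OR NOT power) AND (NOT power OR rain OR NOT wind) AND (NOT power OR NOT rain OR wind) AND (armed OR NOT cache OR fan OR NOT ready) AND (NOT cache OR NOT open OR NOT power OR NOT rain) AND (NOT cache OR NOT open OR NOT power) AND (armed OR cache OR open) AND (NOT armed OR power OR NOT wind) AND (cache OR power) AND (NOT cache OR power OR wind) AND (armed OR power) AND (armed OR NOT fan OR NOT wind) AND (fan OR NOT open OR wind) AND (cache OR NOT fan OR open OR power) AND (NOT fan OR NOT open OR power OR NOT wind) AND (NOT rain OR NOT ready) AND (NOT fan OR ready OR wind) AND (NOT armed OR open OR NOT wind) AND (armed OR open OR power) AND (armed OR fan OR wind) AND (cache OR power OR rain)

open = False, power = True, wind = False, fan = True, ready = True, cache = True, rain = False, armed = False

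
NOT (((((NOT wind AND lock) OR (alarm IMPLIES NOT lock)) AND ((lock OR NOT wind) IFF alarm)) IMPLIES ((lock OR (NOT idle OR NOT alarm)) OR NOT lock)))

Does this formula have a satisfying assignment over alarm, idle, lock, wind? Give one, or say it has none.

UNSATISFIABLE

Case lock = True: the formula becomes NOT ((((NOT wind OR NOT alarm) AND alarm) IMPLIES True)) = False.
Case lock = False: the formula becomes NOT (((NOT wind IFF alarm) IMPLIES True)) = False.
Both cases fail — unsatisfiable.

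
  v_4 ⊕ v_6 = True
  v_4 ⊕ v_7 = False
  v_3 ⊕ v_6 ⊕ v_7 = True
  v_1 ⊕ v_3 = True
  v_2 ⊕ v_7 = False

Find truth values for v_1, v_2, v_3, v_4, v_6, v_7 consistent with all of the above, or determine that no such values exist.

v_1: True; v_2: False; v_3: False; v_4: False; v_6: True; v_7: False

v_4 ⊕ v_6 = F ⊕ T = True ✓
v_4 ⊕ v_7 = F ⊕ F = False ✓
v_3 ⊕ v_6 ⊕ v_7 = F ⊕ T ⊕ F = True ✓
v_1 ⊕ v_3 = T ⊕ F = True ✓
v_2 ⊕ v_7 = F ⊕ F = False ✓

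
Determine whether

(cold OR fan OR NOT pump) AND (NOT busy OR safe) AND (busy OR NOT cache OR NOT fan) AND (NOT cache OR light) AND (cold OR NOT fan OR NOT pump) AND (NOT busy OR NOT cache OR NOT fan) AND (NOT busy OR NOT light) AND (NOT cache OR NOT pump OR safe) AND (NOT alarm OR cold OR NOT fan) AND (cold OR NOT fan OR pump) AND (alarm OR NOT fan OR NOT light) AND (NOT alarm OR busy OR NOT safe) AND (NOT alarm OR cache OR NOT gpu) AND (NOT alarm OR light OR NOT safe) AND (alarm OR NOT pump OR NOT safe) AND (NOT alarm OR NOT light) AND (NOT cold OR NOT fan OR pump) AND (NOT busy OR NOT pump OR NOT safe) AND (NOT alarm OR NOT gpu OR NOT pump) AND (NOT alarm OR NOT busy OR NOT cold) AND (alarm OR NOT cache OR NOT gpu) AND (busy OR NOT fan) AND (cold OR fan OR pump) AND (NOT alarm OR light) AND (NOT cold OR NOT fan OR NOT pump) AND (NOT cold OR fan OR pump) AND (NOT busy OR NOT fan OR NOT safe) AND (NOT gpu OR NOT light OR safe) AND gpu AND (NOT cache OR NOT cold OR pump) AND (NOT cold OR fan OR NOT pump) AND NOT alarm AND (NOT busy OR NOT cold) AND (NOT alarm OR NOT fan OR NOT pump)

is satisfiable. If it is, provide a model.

Case fan = True:
  (busy OR NOT fan) forces busy = True.
  (NOT busy OR safe) forces safe = True.
  Clause (NOT busy OR NOT fan OR NOT safe) is falsified — contradiction.
Case fan = False:
  (gpu) forces gpu = True.
  (NOT alarm) forces alarm = False.
  (alarm OR NOT cache OR NOT gpu) forces cache = False.
  If pump = True:
    (cold OR fan OR NOT pump) forces cold = True.
    clause (NOT cold OR fan OR NOT pump) is falsified.
  If pump = False:
    (cold OR fan OR pump) forces cold = True.
    clause (NOT cold OR fan OR pump) is falsified.
  Every sub-case reaches a contradiction.
Both cases fail, so the formula is unsatisfiable.

Unsatisfiable — no assignment works.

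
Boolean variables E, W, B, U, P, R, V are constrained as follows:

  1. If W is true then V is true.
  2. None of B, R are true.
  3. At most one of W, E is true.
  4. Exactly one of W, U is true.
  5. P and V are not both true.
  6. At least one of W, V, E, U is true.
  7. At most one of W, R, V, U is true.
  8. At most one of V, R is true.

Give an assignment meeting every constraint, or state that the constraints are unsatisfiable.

E=T; W=F; B=F; U=T; P=F; R=F; V=F

  (1) W=F ⇒ V: vacuous ✓
  (2) {B, R}: 0 true — none ✓
  (3) {W, E}: 1 true — at most one ✓
  (4) {W, U}: 1 true — exactly one ✓
  (5) P=F, V=F — not both ✓
  (6) {W, V, E, U}: 2 true — at least one ✓
  (7) {W, R, V, U}: 1 true — at most one ✓
  (8) {V, R}: 0 true — at most one ✓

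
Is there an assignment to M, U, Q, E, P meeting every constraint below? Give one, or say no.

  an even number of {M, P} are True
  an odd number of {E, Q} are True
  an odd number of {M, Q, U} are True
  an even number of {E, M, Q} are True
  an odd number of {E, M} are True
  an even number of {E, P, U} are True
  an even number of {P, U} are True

M = True, U = True, Q = True, E = False, P = True

{M, P}: 2 true → even ✓
{E, Q}: 1 true → odd ✓
{M, Q, U}: 3 true → odd ✓
{E, M, Q}: 2 true → even ✓
{E, M}: 1 true → odd ✓
{E, P, U}: 2 true → even ✓
{P, U}: 2 true → even ✓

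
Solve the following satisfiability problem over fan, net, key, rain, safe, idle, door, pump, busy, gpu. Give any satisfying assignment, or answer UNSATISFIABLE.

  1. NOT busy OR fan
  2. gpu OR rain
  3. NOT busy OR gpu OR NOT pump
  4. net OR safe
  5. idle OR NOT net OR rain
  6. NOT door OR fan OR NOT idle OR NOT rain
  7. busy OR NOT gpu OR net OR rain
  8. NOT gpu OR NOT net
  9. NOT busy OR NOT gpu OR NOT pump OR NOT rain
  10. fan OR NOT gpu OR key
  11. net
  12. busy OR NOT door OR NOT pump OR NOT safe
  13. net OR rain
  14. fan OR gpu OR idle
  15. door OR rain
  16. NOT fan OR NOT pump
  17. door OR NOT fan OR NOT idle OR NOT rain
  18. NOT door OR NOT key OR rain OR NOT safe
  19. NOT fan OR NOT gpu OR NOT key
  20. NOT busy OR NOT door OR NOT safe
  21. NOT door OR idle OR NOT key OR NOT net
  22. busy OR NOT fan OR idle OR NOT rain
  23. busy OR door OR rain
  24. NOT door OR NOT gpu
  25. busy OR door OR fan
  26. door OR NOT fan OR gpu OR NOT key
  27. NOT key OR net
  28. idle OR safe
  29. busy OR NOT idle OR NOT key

Unit clause (net) forces net = True.
In (NOT gpu OR NOT net) only NOT gpu is left, so gpu = False.
In (gpu OR rain) only rain is left, so rain = True.
Try fan = False:
  (NOT busy OR fan) forces busy = False.
  (fan OR gpu OR idle) forces idle = True.
  (NOT door OR fan OR NOT idle OR NOT rain) forces door = False.
  clause (busy OR door OR fan) is falsified — backtrack.
So fan = True.
  then (NOT fan OR NOT pump) forces pump = False.
Set key = False.
Set safe = True.
Set idle = False.
  then (busy OR NOT fan OR idle OR NOT rain) forces busy = True.
  then (NOT busy OR NOT door OR NOT safe) forces door = False.
All clauses satisfied.

fan: True, net: True, key: False, rain: True, safe: True, idle: False, door: False, pump: False, busy: True, gpu: False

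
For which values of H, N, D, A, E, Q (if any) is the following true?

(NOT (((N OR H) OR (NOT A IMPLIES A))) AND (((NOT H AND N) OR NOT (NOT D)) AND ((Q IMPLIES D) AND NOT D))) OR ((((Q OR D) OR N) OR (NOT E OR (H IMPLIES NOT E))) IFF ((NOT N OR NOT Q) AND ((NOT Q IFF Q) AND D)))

H: True; N: False; D: False; A: True; E: True; Q: False

  (NOT (((N OR H) OR (NOT A IMPLIES A))) AND (((NOT H AND N) OR NOT (NOT D)) AND ((Q IMPLIES D) AND NOT D))) OR ((((Q OR D) OR N) OR (NOT E OR (H IMPLIES NOT E))) IFF ((NOT N OR NOT Q) AND ((NOT Q IFF Q) AND D))) = True
    NOT (((N OR H) OR (NOT A IMPLIES A))) AND (((NOT H AND N) OR NOT (NOT D)) AND ((Q IMPLIES D) AND NOT D)) = False
      NOT (((N OR H) OR (NOT A IMPLIES A))) = False
        (N OR H) OR (NOT A IMPLIES A) = True
          N OR H = True
          NOT A IMPLIES A = True
            NOT A = False
      ((NOT H AND N) OR NOT (NOT D)) AND ((Q IMPLIES D) AND NOT D) = False
        (NOT H AND N) OR NOT (NOT D) = False
          NOT H AND N = False
            NOT H = False
          NOT (NOT D) = False
            NOT D = True
        (Q IMPLIES D) AND NOT D = True
          Q IMPLIES D = True
          NOT D = True
    (((Q OR D) OR N) OR (NOT E OR (H IMPLIES NOT E))) IFF ((NOT N OR NOT Q) AND ((NOT Q IFF Q) AND D)) = True
      ((Q OR D) OR N) OR (NOT E OR (H IMPLIES NOT E)) = False
        (Q OR D) OR N = False
          Q OR D = False
        NOT E OR (H IMPLIES NOT E) = False
          NOT E = False
          H IMPLIES NOT E = False
            NOT E = False
      (NOT N OR NOT Q) AND ((NOT Q IFF Q) AND D) = False
        NOT N OR NOT Q = True
          NOT N = True
          NOT Q = True
        (NOT Q IFF Q) AND D = False
          NOT Q IFF Q = False
            NOT Q = True
The formula evaluates to True.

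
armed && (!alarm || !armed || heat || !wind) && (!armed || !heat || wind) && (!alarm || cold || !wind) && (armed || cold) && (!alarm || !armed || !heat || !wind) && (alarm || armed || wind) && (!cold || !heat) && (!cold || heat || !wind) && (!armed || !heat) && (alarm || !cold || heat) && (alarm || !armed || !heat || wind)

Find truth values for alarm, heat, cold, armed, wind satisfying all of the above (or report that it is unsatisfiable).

Unit clause (armed) forces armed = True.
In (!armed || !heat) only !heat is left, so heat = False.
Set alarm = False.
  then (alarm || !cold || heat) forces cold = False.
Set wind = True.
All clauses satisfied.

alarm = False, heat = False, cold = False, armed = True, wind = True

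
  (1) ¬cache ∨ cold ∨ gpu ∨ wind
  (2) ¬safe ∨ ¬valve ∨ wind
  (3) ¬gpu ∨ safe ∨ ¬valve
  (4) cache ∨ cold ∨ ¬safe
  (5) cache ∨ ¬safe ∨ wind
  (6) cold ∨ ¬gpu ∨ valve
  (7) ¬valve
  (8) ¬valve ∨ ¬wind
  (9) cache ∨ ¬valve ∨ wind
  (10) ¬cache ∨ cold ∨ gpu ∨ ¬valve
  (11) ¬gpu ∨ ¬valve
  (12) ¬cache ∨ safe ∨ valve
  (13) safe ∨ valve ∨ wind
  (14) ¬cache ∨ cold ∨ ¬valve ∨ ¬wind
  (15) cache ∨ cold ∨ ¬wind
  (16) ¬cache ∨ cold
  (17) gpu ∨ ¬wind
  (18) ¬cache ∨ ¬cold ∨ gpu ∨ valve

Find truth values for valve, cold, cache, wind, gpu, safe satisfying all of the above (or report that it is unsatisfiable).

Unit clause (¬valve) forces valve = False.
Try cold = False:
  (cold ∨ ¬gpu ∨ valve) forces gpu = False.
  (¬cache ∨ cold) forces cache = False.
  (cache ∨ cold ∨ ¬safe) forces safe = False.
  (safe ∨ valve ∨ wind) forces wind = True.
  clause (cache ∨ cold ∨ ¬wind) is falsified — backtrack.
So cold = True.
Set cache = True.
  then (¬cache ∨ safe ∨ valve) forces safe = True.
  then (¬cache ∨ ¬cold ∨ gpu ∨ valve) forces gpu = True.
Set wind = True.
All clauses satisfied.

valve: False; cold: True; cache: True; wind: True; gpu: True; safe: True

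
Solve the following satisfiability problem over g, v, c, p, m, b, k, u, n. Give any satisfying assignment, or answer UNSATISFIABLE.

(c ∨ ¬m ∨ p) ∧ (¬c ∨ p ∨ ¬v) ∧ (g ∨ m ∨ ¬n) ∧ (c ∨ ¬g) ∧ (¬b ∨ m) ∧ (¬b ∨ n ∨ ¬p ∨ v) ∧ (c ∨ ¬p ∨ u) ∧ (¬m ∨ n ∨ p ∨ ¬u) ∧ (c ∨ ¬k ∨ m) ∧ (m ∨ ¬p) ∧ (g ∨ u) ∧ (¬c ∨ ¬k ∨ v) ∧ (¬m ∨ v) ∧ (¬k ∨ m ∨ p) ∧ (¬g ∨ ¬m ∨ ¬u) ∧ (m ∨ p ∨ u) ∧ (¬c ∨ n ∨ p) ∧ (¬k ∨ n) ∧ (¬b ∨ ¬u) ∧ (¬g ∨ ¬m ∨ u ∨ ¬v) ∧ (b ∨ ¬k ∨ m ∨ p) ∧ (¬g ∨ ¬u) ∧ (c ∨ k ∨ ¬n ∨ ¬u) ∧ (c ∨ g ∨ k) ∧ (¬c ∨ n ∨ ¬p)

g = False, v = True, c = True, p = True, m = True, b = False, k = False, u = True, n = True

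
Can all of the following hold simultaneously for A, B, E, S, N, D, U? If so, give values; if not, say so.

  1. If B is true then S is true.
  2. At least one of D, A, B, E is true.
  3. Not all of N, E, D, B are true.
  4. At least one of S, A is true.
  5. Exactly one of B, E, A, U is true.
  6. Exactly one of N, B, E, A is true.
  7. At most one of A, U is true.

A: True; B: False; E: False; S: True; N: False; D: False; U: False

  (1) B=F ⇒ S: vacuous ✓
  (2) {D, A, B, E}: 1 true — at least one ✓
  (3) {N, E, D, B}: 0/4 true — not all ✓
  (4) {S, A}: 2 true — at least one ✓
  (5) {B, E, A, U}: 1 true — exactly one ✓
  (6) {N, B, E, A}: 1 true — exactly one ✓
  (7) {A, U}: 1 true — at most one ✓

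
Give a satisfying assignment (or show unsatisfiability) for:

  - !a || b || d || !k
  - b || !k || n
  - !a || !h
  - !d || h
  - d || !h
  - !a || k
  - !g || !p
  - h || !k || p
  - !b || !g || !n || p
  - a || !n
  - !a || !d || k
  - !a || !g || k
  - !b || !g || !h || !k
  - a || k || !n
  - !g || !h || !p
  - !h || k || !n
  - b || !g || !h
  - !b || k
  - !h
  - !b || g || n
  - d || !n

k = False, a = False, d = False, g = True, b = False, p = False, n = False, h = False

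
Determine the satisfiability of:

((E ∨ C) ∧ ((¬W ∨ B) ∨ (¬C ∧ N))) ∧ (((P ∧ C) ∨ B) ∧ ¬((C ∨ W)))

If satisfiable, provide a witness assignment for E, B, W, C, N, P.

E: True, B: True, W: False, C: False, N: True, P: True

  (E ∨ C) ∧ ((¬W ∨ B) ∨ (¬C ∧ N)) = True
    E ∨ C = True
    (¬W ∨ B) ∨ (¬C ∧ N) = True
      ¬W ∨ B = True
        ¬W = True
      ¬C ∧ N = True
        ¬C = True
  ((P ∧ C) ∨ B) ∧ ¬((C ∨ W)) = True
    (P ∧ C) ∨ B = True
      P ∧ C = False
    ¬((C ∨ W)) = True
      C ∨ W = False
Both conjuncts True, so the formula holds.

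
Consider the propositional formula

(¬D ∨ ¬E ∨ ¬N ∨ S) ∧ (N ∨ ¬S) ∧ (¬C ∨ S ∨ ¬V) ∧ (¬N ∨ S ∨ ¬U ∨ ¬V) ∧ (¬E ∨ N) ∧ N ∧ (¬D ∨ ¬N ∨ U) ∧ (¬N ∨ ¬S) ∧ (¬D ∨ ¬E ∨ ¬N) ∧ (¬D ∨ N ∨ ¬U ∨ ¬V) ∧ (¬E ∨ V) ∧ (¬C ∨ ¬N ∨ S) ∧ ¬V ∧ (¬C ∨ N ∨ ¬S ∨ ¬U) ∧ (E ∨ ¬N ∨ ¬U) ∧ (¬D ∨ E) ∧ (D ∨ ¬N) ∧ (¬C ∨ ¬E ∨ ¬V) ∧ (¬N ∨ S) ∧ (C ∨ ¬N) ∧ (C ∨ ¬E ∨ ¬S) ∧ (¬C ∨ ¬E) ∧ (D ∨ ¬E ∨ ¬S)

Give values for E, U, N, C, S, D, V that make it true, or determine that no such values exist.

Unsatisfiable — no assignment works.

Case N = True:
  (¬N ∨ ¬S) forces S = False.
  Clause (¬N ∨ S) is falsified — contradiction.
Case N = False:
  Clause (N) is falsified — contradiction.
Both cases fail, so the formula is unsatisfiable.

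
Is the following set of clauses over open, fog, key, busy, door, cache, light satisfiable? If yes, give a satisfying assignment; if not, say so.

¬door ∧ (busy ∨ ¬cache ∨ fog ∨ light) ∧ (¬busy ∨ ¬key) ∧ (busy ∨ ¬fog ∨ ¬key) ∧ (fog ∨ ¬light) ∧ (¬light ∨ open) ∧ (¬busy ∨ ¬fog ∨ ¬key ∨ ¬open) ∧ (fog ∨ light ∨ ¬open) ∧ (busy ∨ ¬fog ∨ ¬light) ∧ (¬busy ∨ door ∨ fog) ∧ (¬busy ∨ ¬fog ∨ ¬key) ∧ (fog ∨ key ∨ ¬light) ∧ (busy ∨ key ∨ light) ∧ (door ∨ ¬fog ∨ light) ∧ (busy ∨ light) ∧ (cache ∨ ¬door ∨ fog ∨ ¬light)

open = True, fog = True, key = False, busy = True, door = False, cache = True, light = True

Unit clause (¬door) forces door = False.
Try open = False:
  (¬light ∨ open) forces light = False.
  (door ∨ ¬fog ∨ light) forces fog = False.
  (¬busy ∨ door ∨ fog) forces busy = False.
  clause (busy ∨ light) is falsified — backtrack.
So open = True.
Try fog = False:
  (fog ∨ ¬light) forces light = False.
  clause (fog ∨ light ∨ ¬open) is falsified — backtrack.
So fog = True.
  then (door ∨ ¬fog ∨ light) forces light = True.
  then (busy ∨ ¬fog ∨ ¬light) forces busy = True.
  then (¬busy ∨ ¬fog ∨ ¬key) forces key = False.
Set cache = True.
All clauses satisfied.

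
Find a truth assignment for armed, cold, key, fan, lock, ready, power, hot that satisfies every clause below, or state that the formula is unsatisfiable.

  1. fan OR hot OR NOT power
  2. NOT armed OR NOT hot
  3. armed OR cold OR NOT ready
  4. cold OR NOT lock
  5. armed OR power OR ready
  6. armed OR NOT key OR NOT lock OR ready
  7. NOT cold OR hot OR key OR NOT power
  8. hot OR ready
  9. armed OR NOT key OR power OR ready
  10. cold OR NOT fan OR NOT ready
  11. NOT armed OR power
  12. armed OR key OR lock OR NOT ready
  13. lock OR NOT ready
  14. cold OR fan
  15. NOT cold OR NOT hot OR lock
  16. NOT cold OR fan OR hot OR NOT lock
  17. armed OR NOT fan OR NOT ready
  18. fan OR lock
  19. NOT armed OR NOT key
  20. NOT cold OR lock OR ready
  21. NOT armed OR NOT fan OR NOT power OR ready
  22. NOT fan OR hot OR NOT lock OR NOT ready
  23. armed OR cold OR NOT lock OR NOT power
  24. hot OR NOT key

armed = False; cold = True; key = False; fan = True; lock = True; ready = False; power = True; hot = True

Set armed = False.
Set cold = True.
Set key = False.
Set fan = True.
  then (armed OR NOT fan OR NOT ready) forces ready = False.
  then (NOT cold OR lock OR ready) forces lock = True.
  then (armed OR power OR ready) forces power = True.
  then (NOT cold OR hot OR key OR NOT power) forces hot = True.
All clauses satisfied.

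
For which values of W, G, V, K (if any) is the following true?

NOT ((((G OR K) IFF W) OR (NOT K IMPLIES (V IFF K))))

W: False, G: True, V: True, K: False

  NOT ((((G OR K) IFF W) OR (NOT K IMPLIES (V IFF K)))) = True
    ((G OR K) IFF W) OR (NOT K IMPLIES (V IFF K)) = False
      (G OR K) IFF W = False
        G OR K = True
      NOT K IMPLIES (V IFF K) = False
        NOT K = True
        V IFF K = False
The formula evaluates to True.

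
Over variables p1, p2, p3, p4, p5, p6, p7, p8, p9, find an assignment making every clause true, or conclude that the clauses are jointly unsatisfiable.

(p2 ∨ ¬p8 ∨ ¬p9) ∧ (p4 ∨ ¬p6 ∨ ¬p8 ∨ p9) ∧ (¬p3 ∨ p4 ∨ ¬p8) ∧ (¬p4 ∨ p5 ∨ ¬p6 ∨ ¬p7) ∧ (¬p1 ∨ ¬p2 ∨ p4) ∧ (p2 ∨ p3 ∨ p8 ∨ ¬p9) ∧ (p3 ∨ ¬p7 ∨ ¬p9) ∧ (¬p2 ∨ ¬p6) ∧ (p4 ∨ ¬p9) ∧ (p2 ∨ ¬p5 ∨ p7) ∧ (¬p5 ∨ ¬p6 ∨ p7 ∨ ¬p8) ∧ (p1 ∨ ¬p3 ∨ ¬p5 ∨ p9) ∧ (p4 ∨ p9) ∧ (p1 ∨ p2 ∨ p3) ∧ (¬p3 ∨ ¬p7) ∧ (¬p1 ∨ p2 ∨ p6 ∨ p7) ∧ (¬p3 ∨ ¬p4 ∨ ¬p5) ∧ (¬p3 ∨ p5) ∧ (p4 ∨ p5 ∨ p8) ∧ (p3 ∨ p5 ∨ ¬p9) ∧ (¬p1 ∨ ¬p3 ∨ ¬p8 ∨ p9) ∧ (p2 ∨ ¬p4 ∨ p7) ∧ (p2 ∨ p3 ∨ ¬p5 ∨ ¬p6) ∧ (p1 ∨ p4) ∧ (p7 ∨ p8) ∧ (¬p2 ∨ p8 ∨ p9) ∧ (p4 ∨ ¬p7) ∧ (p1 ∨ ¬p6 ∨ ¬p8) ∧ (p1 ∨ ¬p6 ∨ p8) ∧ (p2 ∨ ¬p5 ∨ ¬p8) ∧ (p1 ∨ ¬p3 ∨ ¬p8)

p1=F; p2=T; p3=F; p4=T; p5=F; p6=F; p7=F; p8=T; p9=F

Set p1 = False.
  then (p1 ∨ p4) forces p4 = True.
Try p2 = False:
  (p1 ∨ p2 ∨ p3) forces p3 = True.
  (¬p3 ∨ ¬p7) forces p7 = False.
  clause (p2 ∨ ¬p4 ∨ p7) is falsified — backtrack.
So p2 = True.
  then (¬p2 ∨ ¬p6) forces p6 = False.
Set p3 = False.
Set p5 = False.
  then (p3 ∨ p5 ∨ ¬p9) forces p9 = False.
  then (¬p2 ∨ p8 ∨ p9) forces p8 = True.
Set p7 = False.
All clauses satisfied.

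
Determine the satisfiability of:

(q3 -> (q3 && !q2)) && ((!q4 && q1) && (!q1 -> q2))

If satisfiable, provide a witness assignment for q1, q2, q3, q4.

q1 = True, q2 = False, q3 = False, q4 = False

  q3 -> (q3 && !q2) = True
    q3 && !q2 = False
      !q2 = True
  (!q4 && q1) && (!q1 -> q2) = True
    !q4 && q1 = True
      !q4 = True
    !q1 -> q2 = True
      !q1 = False
Both conjuncts True, so the formula holds.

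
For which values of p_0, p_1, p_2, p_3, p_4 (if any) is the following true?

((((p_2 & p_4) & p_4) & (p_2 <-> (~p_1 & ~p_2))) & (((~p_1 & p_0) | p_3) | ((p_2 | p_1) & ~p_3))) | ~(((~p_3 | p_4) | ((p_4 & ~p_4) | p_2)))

p_0 = False; p_1 = False; p_2 = False; p_3 = True; p_4 = False

  ((((p_2 & p_4) & p_4) & (p_2 <-> (~p_1 & ~p_2))) & (((~p_1 & p_0) | p_3) | ((p_2 | p_1) & ~p_3))) | ~(((~p_3 | p_4) | ((p_4 & ~p_4) | p_2))) = True
    (((p_2 & p_4) & p_4) & (p_2 <-> (~p_1 & ~p_2))) & (((~p_1 & p_0) | p_3) | ((p_2 | p_1) & ~p_3)) = False
      ((p_2 & p_4) & p_4) & (p_2 <-> (~p_1 & ~p_2)) = False
        (p_2 & p_4) & p_4 = False
          p_2 & p_4 = False
        p_2 <-> (~p_1 & ~p_2) = False
          ~p_1 & ~p_2 = True
            ~p_1 = True
            ~p_2 = True
      ((~p_1 & p_0) | p_3) | ((p_2 | p_1) & ~p_3) = True
        (~p_1 & p_0) | p_3 = True
          ~p_1 & p_0 = False
            ~p_1 = True
        (p_2 | p_1) & ~p_3 = False
          p_2 | p_1 = False
          ~p_3 = False
    ~(((~p_3 | p_4) | ((p_4 & ~p_4) | p_2))) = True
      (~p_3 | p_4) | ((p_4 & ~p_4) | p_2) = False
        ~p_3 | p_4 = False
          ~p_3 = False
        (p_4 & ~p_4) | p_2 = False
          p_4 & ~p_4 = False
            ~p_4 = True
The formula evaluates to True.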